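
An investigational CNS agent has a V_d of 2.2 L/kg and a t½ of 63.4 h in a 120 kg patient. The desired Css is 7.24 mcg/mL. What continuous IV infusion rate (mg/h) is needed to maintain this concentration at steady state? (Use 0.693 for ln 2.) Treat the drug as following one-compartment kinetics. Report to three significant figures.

Total Vd = 2.2 × 120 = 264.0 L
CL = 0.693 × Vd / t½ = 0.693 × 264.0 / 63.4 = 2.886 L/h
Infusion rate = CL × Css = 2.886 × 7.24 = 20.89 mg/h

20.9 mg/h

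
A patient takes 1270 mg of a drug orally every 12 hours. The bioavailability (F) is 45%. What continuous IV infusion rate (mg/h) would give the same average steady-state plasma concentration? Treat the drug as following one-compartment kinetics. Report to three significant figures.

Equivalent systemic input: infusion rate = F·D/τ.
Rate = 0.45 × 1270 / 12 = 47.63 mg/h

47.6 mg/h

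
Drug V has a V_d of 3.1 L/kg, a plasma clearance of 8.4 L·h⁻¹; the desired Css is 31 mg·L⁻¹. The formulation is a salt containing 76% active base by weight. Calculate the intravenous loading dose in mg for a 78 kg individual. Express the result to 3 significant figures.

9860 mg

Total Vd = 3.1 × 78 = 241.8 L
LD = Vd × C / S = 241.8 × 31.00 / 0.76 = 9863 mg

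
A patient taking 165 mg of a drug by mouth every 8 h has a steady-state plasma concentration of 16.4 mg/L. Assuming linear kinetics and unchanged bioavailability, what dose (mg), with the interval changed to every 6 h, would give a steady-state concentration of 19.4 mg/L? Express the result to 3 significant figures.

With linear kinetics, Css is proportional to dose rate (D/τ) at fixed clearance.
D₂ = D₁ × (Css,target / Css,current) × (τ₂/τ₁) = 165 × (19.4/16.4) × (6/8) = 146.4 mg

146 mg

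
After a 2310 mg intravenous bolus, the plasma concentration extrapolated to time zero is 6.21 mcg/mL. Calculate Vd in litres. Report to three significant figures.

Immediately after an IV bolus, C₀ = Dose / Vd, so Vd = Dose / C₀.
Vd = 2310 / 6.21 = 372.0 L

372 L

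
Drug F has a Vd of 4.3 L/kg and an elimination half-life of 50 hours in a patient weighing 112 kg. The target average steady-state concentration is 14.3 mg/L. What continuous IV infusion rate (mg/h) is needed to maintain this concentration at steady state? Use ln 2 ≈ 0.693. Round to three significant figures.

Total Vd = 4.3 × 112 = 481.6 L
CL = ln 2 · Vd / t½ = 0.693 × 481.6 / 50 = 6.675 L/h
Infusion rate = CL × Css = 6.675 × 14.3 = 95.45 mg/h

95.5 mg/h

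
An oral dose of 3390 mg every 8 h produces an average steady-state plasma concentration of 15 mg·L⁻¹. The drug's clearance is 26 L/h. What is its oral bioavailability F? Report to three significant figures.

0.920

F·D/τ = CL·Css at steady state → F = CL·Css·τ / D.
F = 26 × 15 × 8 / 3390 = 0.920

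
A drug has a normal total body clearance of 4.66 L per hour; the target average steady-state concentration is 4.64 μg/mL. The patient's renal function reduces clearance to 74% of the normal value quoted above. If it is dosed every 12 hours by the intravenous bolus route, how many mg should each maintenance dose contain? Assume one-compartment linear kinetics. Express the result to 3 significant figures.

192 mg

Patient clearance = 0.74 × 4.660 = 3.448 L/h
D = CL × Css × τ = 3.448 × 4.64 × 12 = 192.0 mg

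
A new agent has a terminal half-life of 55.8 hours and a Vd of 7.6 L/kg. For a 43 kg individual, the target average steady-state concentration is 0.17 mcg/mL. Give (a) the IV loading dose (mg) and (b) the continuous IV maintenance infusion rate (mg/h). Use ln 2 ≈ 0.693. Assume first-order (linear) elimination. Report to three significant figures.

(a) 55.6 mg; (b) 0.690 mg/h

Vd = 7.6 L/kg × 43 kg = 326.8 L
LD = Vd × C = 326.8 × 0.17 = 55.56 mg
CL = 0.693 × Vd / t½ = 0.693 × 326.8 / 55.8 = 4.059 L/h
Infusion rate = CL × Css = 4.059 × 0.17 = 0.6900 mg/h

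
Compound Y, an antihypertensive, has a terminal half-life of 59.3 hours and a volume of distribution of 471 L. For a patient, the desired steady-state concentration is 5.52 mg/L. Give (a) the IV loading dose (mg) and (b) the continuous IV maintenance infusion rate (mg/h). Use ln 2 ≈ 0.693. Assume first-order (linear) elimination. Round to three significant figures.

LD = Vd × C = 471.0 × 5.52 = 2600 mg
CL = 0.693 × Vd / t½ = 0.693 × 471.0 / 59.3 = 5.504 L/h
Infusion rate = CL × Css = 5.504 × 5.52 = 30.38 mg/h

(a) 2600 mg; (b) 30.4 mg/h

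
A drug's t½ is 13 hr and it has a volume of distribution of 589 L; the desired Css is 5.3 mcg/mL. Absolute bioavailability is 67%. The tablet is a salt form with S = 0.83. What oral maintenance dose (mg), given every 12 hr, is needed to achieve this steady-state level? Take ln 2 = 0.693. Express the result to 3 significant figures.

CL = ln 2 · Vd / t½ = 0.693 × 589.0 / 13 = 31.40 L/h
D = CL × Css × τ / F / S = 31.40 × 5.3 × 12 / 0.67 / 0.83 = 3591 mg

3590 mg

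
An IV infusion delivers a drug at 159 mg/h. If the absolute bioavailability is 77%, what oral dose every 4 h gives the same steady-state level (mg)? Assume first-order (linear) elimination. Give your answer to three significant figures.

To maintain the same Css, the systemic dosing rate must be unchanged: F·D/τ = infusion rate.
D = rate × τ / F = 159 × 4 / 0.77 = 826.0 mg

826 mg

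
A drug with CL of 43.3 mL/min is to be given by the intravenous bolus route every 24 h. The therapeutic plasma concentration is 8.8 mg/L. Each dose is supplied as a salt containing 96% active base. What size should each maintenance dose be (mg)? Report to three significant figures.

CL = 43.3 mL/min = 43.3 × 0.06 = 2.598 L/h
At steady state, dose per interval replaces the amount cleared in that interval: S·D/τ = CL·Css.
D = CL × Css × τ / S = 2.598 × 8.8 × 24 / 0.96 = 571.6 mg

572 mg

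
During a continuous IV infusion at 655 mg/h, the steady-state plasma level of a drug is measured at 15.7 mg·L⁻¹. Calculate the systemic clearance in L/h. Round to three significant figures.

41.7 L/h

At steady state, infusion rate = CL × Css, so CL = rate / Css.
CL = 655 / 15.7 = 41.72 L/h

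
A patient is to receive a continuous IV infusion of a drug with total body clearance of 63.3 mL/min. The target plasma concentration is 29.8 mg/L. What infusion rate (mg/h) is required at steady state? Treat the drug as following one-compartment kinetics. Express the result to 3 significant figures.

CL = 63.3 mL/min = 63.3 × 0.06 = 3.798 L/h
R₀ = 3.798 × 29.8 = 113.2 mg/h

113 mg/h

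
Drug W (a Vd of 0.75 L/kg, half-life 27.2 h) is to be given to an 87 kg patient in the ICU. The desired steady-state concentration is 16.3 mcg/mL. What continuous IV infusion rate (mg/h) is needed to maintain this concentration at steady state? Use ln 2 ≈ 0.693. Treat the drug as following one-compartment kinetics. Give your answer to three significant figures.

27.1 mg/h

Vd(total) = 87 kg × 0.75 L/kg = 65.25 L
CL = ln 2 · Vd / t½ = 0.693 × 65.25 / 27.2 = 1.662 L/h
Infusion rate = CL × Css = 1.662 × 16.3 = 27.09 mg/h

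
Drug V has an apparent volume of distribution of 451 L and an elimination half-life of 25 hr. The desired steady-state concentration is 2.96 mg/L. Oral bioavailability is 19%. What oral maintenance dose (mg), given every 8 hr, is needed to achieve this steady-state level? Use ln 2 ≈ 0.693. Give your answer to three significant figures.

CL = 0.693 × Vd / t½ = 0.693 × 451.0 / 25 = 12.50 L/h
D = CL × Css × τ / F = 12.50 × 2.96 × 8 / 0.19 = 1558 mg

1560 mg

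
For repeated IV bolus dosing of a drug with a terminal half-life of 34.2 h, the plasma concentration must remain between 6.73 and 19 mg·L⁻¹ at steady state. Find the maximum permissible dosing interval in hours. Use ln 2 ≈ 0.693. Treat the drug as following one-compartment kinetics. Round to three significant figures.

51.2 h

k = 0.693 / t½ = 0.693 / 34.2 = 0.02026 h⁻¹
Between IV bolus doses, concentration decays as C = C₀·e^(−kτ), so C_peak/C_trough = e^(kτ).
τ_max = ln(C_peak/C_trough) / k = ln(19/6.73) / 0.02026 = 1.038 / 0.02026 = 51.23 h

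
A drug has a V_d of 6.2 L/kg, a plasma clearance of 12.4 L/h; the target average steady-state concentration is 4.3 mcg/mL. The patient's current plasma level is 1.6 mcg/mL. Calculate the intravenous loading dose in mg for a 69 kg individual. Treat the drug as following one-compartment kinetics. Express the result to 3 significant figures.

1160 mg

Vd = 6.2 L/kg × 69 kg = 427.8 L
Loading dose depends on Vd (not clearance): it fills the distribution volume.
Concentration deficit ΔC = 4.3 − 1.6 = 2.700 mg/L
LD = Vd × ΔC = 427.8 × 2.700 = 1155 mg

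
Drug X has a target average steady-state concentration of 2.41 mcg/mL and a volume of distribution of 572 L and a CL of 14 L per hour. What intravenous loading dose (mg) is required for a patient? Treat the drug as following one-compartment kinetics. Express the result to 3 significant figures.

1380 mg

LD = Vd × C = 572.0 × 2.410 = 1379 mg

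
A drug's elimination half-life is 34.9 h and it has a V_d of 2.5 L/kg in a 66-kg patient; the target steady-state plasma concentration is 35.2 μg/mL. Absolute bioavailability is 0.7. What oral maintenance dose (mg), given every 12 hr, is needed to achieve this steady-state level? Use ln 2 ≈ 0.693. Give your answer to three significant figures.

1980 mg

Total Vd = 2.5 × 66 = 165.0 L
CL = ln 2 · Vd / t½ = 0.693 × 165.0 / 34.9 = 3.276 L/h
D = CL × Css × τ / F = 3.276 × 35.2 × 12 / 0.7 = 1977 mg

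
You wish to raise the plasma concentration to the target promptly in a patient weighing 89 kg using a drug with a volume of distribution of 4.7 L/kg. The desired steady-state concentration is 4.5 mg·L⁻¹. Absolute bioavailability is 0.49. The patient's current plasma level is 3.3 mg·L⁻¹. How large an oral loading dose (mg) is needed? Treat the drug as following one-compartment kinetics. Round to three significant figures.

Total Vd = 4.7 × 89 = 418.3 L
Concentration deficit ΔC = 4.5 − 3.3 = 1.200 mg/L
LD = Vd × ΔC / F = 418.3 × 1.200 / 0.49 = 1024 mg

1020 mg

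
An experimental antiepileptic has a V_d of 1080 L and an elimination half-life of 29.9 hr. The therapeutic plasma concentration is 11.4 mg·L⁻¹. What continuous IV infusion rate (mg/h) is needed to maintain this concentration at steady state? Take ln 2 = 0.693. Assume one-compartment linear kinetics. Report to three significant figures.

k = 0.693/29.9 = 0.02318 h⁻¹, so CL = k·Vd = 0.02318 × 1080 = 25.03 L/h
Infusion rate = CL × Css = 25.03 × 11.4 = 285.3 mg/h

285 mg/h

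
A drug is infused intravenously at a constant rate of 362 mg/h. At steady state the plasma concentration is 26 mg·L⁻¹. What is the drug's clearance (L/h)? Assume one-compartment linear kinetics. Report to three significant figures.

13.9 L/h

At steady state, infusion rate = CL × Css, so CL = rate / Css.
CL = 362 / 26 = 13.92 L/h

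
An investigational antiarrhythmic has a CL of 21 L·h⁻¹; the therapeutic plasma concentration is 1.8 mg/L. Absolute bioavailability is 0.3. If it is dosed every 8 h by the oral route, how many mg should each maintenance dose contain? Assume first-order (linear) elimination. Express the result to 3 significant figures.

D = CL × Css × τ / F = 21.00 × 1.8 × 8 / 0.3 = 1008 mg

1010 mg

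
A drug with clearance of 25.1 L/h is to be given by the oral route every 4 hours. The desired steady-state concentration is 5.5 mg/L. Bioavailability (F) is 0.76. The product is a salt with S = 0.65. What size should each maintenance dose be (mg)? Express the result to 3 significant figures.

1120 mg

D = CL × Css × τ / F / S = 25.10 × 5.5 × 4 / 0.76 / 0.65 = 1118 mg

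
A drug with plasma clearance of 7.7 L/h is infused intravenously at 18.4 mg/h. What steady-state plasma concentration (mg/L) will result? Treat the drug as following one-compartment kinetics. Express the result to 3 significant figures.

Css = rate / CL = 18.4 / 7.700 = 2.390 mg/L

2.39 mg/L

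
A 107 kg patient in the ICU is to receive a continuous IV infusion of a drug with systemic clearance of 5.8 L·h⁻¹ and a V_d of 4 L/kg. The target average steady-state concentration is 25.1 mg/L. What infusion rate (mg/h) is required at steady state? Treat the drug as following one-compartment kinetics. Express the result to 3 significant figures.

Vd does not affect the maintenance rate; only clearance governs steady-state input.
Rate = CL × Css = 5.800 × 25.1 = 145.6 mg/h

146 mg/h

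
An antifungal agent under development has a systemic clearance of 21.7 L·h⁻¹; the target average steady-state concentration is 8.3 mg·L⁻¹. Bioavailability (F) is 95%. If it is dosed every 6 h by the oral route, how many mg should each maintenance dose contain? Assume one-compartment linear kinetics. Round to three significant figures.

At steady state, dose per interval replaces the amount cleared in that interval: F·D/τ = CL·Css.
D = CL × Css × τ / F = 21.70 × 8.3 × 6 / 0.95 = 1138 mg

1140 mg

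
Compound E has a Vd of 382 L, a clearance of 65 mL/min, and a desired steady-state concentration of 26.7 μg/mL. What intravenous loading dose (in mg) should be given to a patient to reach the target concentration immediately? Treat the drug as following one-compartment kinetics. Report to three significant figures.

10200 mg

LD = Vd × C = 382.0 × 26.70 = 10200 mg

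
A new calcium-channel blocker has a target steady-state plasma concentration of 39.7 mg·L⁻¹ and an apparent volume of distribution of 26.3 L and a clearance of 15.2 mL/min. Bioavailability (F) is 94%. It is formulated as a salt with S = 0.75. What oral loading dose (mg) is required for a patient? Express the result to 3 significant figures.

LD = Vd × C / F / S = 26.30 × 39.70 / 0.94 / 0.75 = 1481 mg

1480 mg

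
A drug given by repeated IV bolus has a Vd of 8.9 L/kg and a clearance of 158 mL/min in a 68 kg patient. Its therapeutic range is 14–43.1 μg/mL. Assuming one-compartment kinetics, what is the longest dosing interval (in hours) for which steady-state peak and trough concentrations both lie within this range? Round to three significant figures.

71.8 h

Total Vd = 8.9 × 68 = 605.2 L
CL = 158 mL/min = 158 × 0.06 = 9.480 L/h
k = CL / Vd = 9.480 / 605.2 = 0.01566 h⁻¹
Between IV bolus doses, concentration decays as C = C₀·e^(−kτ), so C_peak/C_trough = e^(kτ).
τ_max = ln(C_peak/C_trough) / k = ln(43.1/14) / 0.01566 = 1.124 / 0.01566 = 71.78 h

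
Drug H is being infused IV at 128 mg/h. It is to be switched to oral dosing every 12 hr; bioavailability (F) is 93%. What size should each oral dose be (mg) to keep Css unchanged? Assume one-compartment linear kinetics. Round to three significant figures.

To maintain the same Css, the systemic dosing rate must be unchanged: F·D/τ = infusion rate.
D = rate × τ / F = 128 × 12 / 0.93 = 1652 mg

1650 mg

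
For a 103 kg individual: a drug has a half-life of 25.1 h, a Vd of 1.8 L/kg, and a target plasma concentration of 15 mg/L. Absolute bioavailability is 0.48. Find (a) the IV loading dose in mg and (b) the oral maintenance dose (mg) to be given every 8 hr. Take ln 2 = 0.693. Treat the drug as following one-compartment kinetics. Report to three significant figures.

Vd = 1.8 L/kg × 103 kg = 185.4 L
LD = Vd × C = 185.4 × 15 = 2781 mg
CL = 0.693 × Vd / t½ = 0.693 × 185.4 / 25.1 = 5.119 L/h
D = CL × Css × τ / F = 5.119 × 15 × 8 / 0.48 = 1280 mg

(a) 2780 mg; (b) 1280 mg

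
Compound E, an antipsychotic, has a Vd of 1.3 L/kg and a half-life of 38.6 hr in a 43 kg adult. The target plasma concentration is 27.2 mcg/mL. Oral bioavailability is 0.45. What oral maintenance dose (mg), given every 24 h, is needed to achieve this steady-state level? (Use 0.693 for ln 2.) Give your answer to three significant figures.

1460 mg

Vd(total) = 43 kg × 1.3 L/kg = 55.90 L
CL = ln 2 · Vd / t½ = 0.693 × 55.90 / 38.6 = 1.004 L/h
D = CL × Css × τ / F = 1.004 × 27.2 × 24 / 0.45 = 1456 mg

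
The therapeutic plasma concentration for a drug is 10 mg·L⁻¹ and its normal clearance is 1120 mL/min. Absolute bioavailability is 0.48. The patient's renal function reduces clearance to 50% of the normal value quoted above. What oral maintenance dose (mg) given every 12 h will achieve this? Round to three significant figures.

8400 mg

Convert clearance: 1120 mL/min × 60 min/h ÷ 1000 mL/L = 67.20 L/h
Patient clearance = 0.5 × 67.20 = 33.60 L/h
At steady state, dose per interval replaces the amount cleared in that interval: F·D/τ = CL·Css.
D = CL × Css × τ / F = 33.60 × 10 × 12 / 0.48 = 8400 mg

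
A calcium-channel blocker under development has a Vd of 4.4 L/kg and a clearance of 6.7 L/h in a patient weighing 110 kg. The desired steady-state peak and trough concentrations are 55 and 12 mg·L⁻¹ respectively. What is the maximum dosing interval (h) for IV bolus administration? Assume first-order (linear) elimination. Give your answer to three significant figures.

Vd(total) = 110 kg × 4.4 L/kg = 484.0 L
k = CL / Vd = 6.700 / 484.0 = 0.01384 h⁻¹
Between IV bolus doses, concentration decays as C = C₀·e^(−kτ), so C_peak/C_trough = e^(kτ).
τ_max = ln(C_peak/C_trough) / k = ln(55/12) / 0.01384 = 1.522 / 0.01384 = 110.0 h

110 h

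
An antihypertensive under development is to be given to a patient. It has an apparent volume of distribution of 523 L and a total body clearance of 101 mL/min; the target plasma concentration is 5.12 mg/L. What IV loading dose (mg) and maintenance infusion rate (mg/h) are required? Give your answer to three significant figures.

Loading dose = Vd × C = 523.0 × 5.12 = 2678 mg
CL = 101 mL/min × 60/1000 = 6.060 L/h
Maintenance: replace elimination → rate = CL × Css = 6.060 × 5.12 = 31.03 mg/h

(a) 2680 mg; (b) 31.0 mg/h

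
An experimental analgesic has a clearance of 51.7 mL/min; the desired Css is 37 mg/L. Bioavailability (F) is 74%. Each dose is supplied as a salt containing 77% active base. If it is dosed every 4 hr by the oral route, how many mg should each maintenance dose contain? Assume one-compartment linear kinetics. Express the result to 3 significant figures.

Convert clearance: 51.7 mL/min × 60 min/h ÷ 1000 mL/L = 3.102 L/h
D = CL × Css × τ / F / S = 3.102 × 37 × 4 / 0.74 / 0.77 = 805.7 mg

806 mg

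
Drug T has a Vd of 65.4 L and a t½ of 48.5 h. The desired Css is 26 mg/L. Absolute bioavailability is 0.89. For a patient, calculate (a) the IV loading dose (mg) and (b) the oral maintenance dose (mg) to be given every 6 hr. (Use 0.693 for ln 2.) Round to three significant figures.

LD = Vd × C = 65.40 × 26 = 1700 mg
CL = 0.693 × Vd / t½ = 0.693 × 65.40 / 48.5 = 0.9345 L/h
D = CL × Css × τ / F = 0.9345 × 26 × 6 / 0.89 = 163.8 mg

(a) 1700 mg; (b) 164 mg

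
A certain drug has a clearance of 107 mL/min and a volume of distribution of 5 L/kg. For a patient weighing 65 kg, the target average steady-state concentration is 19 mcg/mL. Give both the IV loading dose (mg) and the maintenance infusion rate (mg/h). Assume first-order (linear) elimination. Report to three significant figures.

Vd = 5 L/kg × 65 kg = 325.0 L
Loading: fill Vd to C_target → 325.0 L × 19 mg/L = 6175 mg
CL = 107 mL/min × 60/1000 = 6.420 L/h
Maintenance: replace elimination → rate = CL × Css = 6.420 × 19 = 122.0 mg/h

(a) 6180 mg; (b) 122 mg/h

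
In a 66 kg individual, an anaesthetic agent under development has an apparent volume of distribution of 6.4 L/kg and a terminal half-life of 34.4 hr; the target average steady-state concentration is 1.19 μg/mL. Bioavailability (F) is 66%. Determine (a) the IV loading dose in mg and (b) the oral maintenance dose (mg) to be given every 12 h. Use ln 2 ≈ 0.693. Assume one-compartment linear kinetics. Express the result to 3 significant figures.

(a) 503 mg; (b) 184 mg

Vd(total) = 66 kg × 6.4 L/kg = 422.4 L
LD = Vd × C = 422.4 × 1.19 = 502.7 mg
CL = 0.693 × Vd / t½ = 0.693 × 422.4 / 34.4 = 8.509 L/h
D = CL × Css × τ / F = 8.509 × 1.19 × 12 / 0.66 = 184.1 mg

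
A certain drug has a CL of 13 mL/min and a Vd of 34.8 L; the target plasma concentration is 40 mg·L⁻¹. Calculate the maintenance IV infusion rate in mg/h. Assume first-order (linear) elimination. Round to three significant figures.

31.2 mg/h

CL = 13 mL/min = 13 × 0.06 = 0.7800 L/h
Infusion rate = CL · Css = 0.7800 L/h × 40 mg/L = 31.20 mg/h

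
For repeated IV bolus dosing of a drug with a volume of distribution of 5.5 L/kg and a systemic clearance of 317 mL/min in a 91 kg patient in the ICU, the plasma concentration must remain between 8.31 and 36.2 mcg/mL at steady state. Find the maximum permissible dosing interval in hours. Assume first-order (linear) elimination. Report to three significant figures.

38.7 h

Vd(total) = 91 kg × 5.5 L/kg = 500.5 L
CL = 317 mL/min × 60/1000 = 19.02 L/h
k = CL / Vd = 19.02 / 500.5 = 0.03800 h⁻¹
Between IV bolus doses, concentration decays as C = C₀·e^(−kτ), so C_peak/C_trough = e^(kτ).
τ_max = ln(C_peak/C_trough) / k = ln(36.2/8.31) / 0.03800 = 1.472 / 0.03800 = 38.74 h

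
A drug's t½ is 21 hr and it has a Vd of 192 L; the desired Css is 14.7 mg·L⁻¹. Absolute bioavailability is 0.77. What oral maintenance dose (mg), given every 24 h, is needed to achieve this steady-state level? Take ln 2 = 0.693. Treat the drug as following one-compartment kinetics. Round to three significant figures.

2900 mg

CL = ln 2 · Vd / t½ = 0.693 × 192.0 / 21 = 6.336 L/h
D = CL × Css × τ / F = 6.336 × 14.7 × 24 / 0.77 = 2903 mg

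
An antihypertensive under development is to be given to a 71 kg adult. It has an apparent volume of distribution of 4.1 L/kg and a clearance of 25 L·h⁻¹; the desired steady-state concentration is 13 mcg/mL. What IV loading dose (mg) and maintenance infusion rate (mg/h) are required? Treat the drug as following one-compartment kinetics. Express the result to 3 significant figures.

(a) 3780 mg; (b) 325 mg/h

Vd(total) = 71 kg × 4.1 L/kg = 291.1 L
Loading: fill Vd to C_target → 291.1 L × 13 mg/L = 3784 mg
Maintenance: replace elimination → rate = CL × Css = 25.00 × 13 = 325.0 mg/h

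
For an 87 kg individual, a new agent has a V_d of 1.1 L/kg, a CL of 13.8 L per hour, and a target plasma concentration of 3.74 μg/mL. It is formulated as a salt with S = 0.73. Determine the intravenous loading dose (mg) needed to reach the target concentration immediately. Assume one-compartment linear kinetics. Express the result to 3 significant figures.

490 mg

Vd = 1.1 L/kg × 87 kg = 95.70 L
LD = Vd × C / S = 95.70 × 3.740 / 0.73 = 490.3 mg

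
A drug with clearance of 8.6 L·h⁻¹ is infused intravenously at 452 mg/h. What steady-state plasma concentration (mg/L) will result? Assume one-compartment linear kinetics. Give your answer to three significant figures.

52.6 mg/L

Css = rate / CL = 452 / 8.600 = 52.56 mg/L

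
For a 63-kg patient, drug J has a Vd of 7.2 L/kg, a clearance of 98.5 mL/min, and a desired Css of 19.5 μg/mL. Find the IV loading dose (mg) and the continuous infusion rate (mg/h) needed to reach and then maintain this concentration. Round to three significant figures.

Total Vd = 7.2 × 63 = 453.6 L
Loading: fill Vd to C_target → 453.6 L × 19.5 mg/L = 8845 mg
CL = 98.5 mL/min = 98.5 × 0.06 = 5.910 L/h
Maintenance: replace elimination → rate = CL × Css = 5.910 × 19.5 = 115.2 mg/h

(a) 8850 mg; (b) 115 mg/h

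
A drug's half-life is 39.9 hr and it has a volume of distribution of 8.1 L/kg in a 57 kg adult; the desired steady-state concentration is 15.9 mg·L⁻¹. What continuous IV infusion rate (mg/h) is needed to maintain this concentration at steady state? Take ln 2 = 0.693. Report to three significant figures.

128 mg/h

Vd(total) = 57 kg × 8.1 L/kg = 461.7 L
CL = ln 2 · Vd / t½ = 0.693 × 461.7 / 39.9 = 8.019 L/h
Infusion rate = CL × Css = 8.019 × 15.9 = 127.5 mg/h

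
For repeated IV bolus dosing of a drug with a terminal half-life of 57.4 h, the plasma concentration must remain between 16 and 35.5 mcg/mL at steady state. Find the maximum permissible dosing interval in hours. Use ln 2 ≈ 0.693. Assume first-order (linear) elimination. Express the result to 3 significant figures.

k = 0.693 / t½ = 0.693 / 57.4 = 0.01207 h⁻¹
Between IV bolus doses, concentration decays as C = C₀·e^(−kτ), so C_peak/C_trough = e^(kτ).
τ_max = ln(C_peak/C_trough) / k = ln(35.5/16) / 0.01207 = 0.7969 / 0.01207 = 66.02 h

66.0 h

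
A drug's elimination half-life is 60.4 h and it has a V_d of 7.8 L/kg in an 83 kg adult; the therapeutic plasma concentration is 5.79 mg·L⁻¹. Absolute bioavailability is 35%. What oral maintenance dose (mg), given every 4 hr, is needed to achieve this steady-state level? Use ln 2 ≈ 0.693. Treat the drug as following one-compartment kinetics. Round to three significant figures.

Total Vd = 7.8 × 83 = 647.4 L
CL = 0.693 × Vd / t½ = 0.693 × 647.4 / 60.4 = 7.428 L/h
D = CL × Css × τ / F = 7.428 × 5.79 × 4 / 0.35 = 491.5 mg

492 mg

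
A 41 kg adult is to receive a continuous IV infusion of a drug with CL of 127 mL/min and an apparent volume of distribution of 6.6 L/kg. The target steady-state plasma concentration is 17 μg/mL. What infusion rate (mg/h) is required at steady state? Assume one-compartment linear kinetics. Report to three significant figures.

130 mg/h

CL = 127 mL/min = 127 × 0.06 = 7.620 L/h
R₀ = 7.620 × 17 = 129.5 mg/h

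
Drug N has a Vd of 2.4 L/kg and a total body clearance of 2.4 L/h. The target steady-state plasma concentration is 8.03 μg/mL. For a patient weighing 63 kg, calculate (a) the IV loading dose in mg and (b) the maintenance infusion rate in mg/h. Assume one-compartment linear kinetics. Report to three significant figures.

(a) 1210 mg; (b) 19.3 mg/h

Vd = 2.4 L/kg × 63 kg = 151.2 L
Loading dose = Vd × C = 151.2 × 8.03 = 1214 mg
Maintenance infusion rate = CL × Css = 2.400 × 8.03 = 19.27 mg/h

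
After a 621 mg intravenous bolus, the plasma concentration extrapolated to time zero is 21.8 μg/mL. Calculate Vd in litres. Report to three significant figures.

28.5 L

Immediately after an IV bolus, C₀ = Dose / Vd, so Vd = Dose / C₀.
Vd = 621 / 21.8 = 28.49 L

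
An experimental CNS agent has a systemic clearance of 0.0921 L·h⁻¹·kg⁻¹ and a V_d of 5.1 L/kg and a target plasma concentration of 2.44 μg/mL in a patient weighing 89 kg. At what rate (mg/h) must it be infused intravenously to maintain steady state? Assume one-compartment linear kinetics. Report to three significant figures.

20.0 mg/h

CL = 0.0921 L·h⁻¹·kg⁻¹ × 89 kg = 8.197 L/h
R₀ = 8.197 × 2.44 = 20.00 mg/h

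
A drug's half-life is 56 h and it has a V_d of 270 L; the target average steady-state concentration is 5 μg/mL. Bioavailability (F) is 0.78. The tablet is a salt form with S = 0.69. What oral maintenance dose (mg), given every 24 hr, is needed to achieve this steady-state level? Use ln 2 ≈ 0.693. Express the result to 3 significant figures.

745 mg

CL = 0.693 × Vd / t½ = 0.693 × 270.0 / 56 = 3.341 L/h
D = CL × Css × τ / F / S = 3.341 × 5 × 24 / 0.78 / 0.69 = 744.9 mg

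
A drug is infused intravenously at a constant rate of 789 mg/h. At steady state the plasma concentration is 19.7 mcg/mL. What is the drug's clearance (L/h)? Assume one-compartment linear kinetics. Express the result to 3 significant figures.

40.1 L/h

At steady state, infusion rate = CL × Css, so CL = rate / Css.
CL = 789 / 19.7 = 40.05 L/h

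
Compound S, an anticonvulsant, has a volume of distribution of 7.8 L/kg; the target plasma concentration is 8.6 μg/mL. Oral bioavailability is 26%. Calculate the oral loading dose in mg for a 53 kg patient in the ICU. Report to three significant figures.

Total Vd = 7.8 × 53 = 413.4 L
The loading dose fills Vd to the target concentration.
LD = Vd × C / F = 413.4 × 8.600 / 0.26 = 13670 mg

13700 mg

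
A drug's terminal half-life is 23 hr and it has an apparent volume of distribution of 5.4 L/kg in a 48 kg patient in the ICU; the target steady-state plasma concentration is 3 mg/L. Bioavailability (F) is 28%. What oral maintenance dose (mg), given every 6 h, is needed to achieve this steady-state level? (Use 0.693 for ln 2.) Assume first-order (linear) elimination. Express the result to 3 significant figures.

Total Vd = 5.4 × 48 = 259.2 L
CL = ln 2 · Vd / t½ = 0.693 × 259.2 / 23 = 7.810 L/h
D = CL × Css × τ / F = 7.810 × 3 × 6 / 0.28 = 502.1 mg

502 mg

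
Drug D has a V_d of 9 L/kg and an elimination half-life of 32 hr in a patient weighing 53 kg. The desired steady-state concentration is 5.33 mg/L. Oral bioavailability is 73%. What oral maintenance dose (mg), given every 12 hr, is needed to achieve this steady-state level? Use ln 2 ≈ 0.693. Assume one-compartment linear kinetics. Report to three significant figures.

Total Vd = 9 × 53 = 477.0 L
k = 0.693/32 = 0.02166 h⁻¹, so CL = k·Vd = 0.02166 × 477.0 = 10.33 L/h
D = CL × Css × τ / F = 10.33 × 5.33 × 12 / 0.73 = 905.1 mg

905 mg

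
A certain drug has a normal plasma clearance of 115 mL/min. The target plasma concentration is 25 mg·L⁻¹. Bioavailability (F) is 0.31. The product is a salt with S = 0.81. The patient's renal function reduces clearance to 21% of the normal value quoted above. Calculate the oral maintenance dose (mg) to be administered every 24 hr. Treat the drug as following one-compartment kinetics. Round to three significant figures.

CL = 115 mL/min × 60/1000 = 6.900 L/h
Patient clearance = 0.21 × 6.900 = 1.449 L/h
D = CL × Css × τ / F / S = 1.449 × 25 × 24 / 0.31 / 0.81 = 3462 mg

3460 mg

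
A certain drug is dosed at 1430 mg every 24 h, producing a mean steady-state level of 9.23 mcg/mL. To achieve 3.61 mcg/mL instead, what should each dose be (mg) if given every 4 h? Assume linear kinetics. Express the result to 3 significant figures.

For first-order elimination, Css ∝ F·D/(CL·τ); F and CL are unchanged, so Css ∝ D/τ.
D₂ = D₁ × (Css,target / Css,current) × (τ₂/τ₁) = 1430 × (3.61/9.23) × (4/24) = 93.22 mg

93.2 mg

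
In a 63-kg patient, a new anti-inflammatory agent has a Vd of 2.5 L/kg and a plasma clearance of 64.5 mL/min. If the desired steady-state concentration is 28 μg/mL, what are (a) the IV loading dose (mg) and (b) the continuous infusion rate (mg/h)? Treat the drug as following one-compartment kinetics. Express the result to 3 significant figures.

(a) 4410 mg; (b) 108 mg/h

Vd(total) = 63 kg × 2.5 L/kg = 157.5 L
Loading: fill Vd to C_target → 157.5 L × 28 mg/L = 4410 mg
CL = 64.5 mL/min = 64.5 × 0.06 = 3.870 L/h
Maintenance infusion rate = CL × Css = 3.870 × 28 = 108.4 mg/h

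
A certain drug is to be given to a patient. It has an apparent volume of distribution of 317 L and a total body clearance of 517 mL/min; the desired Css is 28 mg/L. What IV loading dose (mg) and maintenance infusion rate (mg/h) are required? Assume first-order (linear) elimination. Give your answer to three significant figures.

(a) 8880 mg; (b) 869 mg/h

LD = Vd · C_target = 317.0 × 28 = 8876 mg
CL = 517 mL/min × 60/1000 = 31.02 L/h
Infusion rate = 31.02 L/h × 28 mg/L = 868.6 mg/h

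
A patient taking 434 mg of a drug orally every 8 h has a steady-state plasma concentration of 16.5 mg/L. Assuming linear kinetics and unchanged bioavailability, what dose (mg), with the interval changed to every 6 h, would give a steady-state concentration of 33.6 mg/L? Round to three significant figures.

With linear kinetics, Css is proportional to dose rate (D/τ) at fixed clearance.
D₂ = D₁ × (Css,target / Css,current) × (τ₂/τ₁) = 434 × (33.6/16.5) × (6/8) = 662.8 mg

663 mg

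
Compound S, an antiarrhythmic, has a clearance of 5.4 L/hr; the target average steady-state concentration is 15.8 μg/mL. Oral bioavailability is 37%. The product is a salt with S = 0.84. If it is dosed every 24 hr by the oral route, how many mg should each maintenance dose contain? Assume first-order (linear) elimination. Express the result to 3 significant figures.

At steady state, dose per interval replaces the amount cleared in that interval: F·S·D/τ = CL·Css.
D = CL × Css × τ / F / S = 5.400 × 15.8 × 24 / 0.37 / 0.84 = 6588 mg

6590 mg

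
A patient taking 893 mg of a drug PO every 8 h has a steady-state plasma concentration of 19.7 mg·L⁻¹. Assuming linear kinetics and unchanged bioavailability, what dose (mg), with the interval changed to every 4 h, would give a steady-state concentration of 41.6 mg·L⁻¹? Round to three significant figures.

With linear kinetics, Css is proportional to dose rate (D/τ) at fixed clearance.
D₂ = D₁ × (Css,target / Css,current) × (τ₂/τ₁) = 893 × (41.6/19.7) × (4/8) = 942.9 mg

943 mg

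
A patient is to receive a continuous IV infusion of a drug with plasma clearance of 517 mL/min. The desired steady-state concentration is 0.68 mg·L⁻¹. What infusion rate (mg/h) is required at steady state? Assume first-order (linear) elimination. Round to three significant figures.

CL = 517 mL/min = 517 × 0.06 = 31.02 L/h
R₀ = 31.02 × 0.68 = 21.09 mg/h

21.1 mg/h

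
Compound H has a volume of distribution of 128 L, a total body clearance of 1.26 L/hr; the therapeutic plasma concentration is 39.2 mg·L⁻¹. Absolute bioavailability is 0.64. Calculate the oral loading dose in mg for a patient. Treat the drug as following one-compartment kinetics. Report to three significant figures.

LD = Vd × C / F = 128.0 × 39.20 / 0.64 = 7840 mg

7840 mg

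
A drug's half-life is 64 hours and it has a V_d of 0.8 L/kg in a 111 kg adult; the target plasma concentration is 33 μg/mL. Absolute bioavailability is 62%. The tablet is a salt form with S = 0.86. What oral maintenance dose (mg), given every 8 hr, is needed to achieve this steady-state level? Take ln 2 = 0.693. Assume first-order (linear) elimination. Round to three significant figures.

Vd = 0.8 L/kg × 111 kg = 88.80 L
CL = ln 2 · Vd / t½ = 0.693 × 88.80 / 64 = 0.9615 L/h
D = CL × Css × τ / F / S = 0.9615 × 33 × 8 / 0.62 / 0.86 = 476.1 mg

476 mg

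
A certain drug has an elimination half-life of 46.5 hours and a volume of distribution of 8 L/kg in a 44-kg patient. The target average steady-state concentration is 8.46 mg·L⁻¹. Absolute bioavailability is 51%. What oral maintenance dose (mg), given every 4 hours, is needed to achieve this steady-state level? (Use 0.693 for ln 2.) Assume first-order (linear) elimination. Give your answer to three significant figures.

Total Vd = 8 × 44 = 352.0 L
CL = ln 2 · Vd / t½ = 0.693 × 352.0 / 46.5 = 5.246 L/h
D = CL × Css × τ / F = 5.246 × 8.46 × 4 / 0.51 = 348.1 mg

348 mg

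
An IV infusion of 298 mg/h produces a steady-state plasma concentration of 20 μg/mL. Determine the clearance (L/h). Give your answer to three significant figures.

At steady state, infusion rate = CL × Css, so CL = rate / Css.
CL = 298 / 20 = 14.90 L/h

14.9 L/h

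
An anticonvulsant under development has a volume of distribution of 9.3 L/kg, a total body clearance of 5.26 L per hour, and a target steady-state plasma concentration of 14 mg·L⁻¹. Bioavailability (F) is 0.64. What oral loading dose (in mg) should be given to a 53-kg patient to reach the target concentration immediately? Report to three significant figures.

10800 mg

Total Vd = 9.3 × 53 = 492.9 L
LD = Vd × C / F = 492.9 × 14.00 / 0.64 = 10780 mg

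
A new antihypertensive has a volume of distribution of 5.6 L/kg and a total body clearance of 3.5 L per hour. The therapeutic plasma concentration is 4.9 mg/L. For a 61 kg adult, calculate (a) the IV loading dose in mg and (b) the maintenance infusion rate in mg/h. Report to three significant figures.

Total Vd = 5.6 × 61 = 341.6 L
LD = Vd · C_target = 341.6 × 4.9 = 1674 mg
Infusion rate = 3.500 L/h × 4.9 mg/L = 17.15 mg/h

(a) 1670 mg; (b) 17.2 mg/h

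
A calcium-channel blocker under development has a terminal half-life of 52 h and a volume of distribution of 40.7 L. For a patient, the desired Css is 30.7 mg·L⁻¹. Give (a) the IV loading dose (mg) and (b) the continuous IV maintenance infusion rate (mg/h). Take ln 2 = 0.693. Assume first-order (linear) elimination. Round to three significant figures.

(a) 1250 mg; (b) 16.7 mg/h

LD = Vd × C = 40.70 × 30.7 = 1249 mg
CL = 0.693 × Vd / t½ = 0.693 × 40.70 / 52 = 0.5424 L/h
Infusion rate = CL × Css = 0.5424 × 30.7 = 16.65 mg/h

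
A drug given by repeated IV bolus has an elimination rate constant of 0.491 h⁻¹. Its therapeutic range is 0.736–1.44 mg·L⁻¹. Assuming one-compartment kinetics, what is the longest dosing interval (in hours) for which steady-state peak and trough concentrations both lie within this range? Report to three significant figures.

Between IV bolus doses, concentration decays as C = C₀·e^(−kτ), so C_peak/C_trough = e^(kτ).
τ_max = ln(C_peak/C_trough) / k = ln(1.44/0.736) / 0.4910 = 0.6712 / 0.4910 = 1.367 h

1.37 h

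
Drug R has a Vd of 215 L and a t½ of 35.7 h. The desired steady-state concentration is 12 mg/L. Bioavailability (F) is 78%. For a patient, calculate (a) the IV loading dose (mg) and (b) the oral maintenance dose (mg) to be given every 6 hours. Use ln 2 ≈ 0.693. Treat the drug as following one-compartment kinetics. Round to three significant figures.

(a) 2580 mg; (b) 385 mg

LD = Vd × C = 215.0 × 12 = 2580 mg
CL = 0.693 × Vd / t½ = 0.693 × 215.0 / 35.7 = 4.174 L/h
D = CL × Css × τ / F = 4.174 × 12 × 6 / 0.78 = 385.3 mg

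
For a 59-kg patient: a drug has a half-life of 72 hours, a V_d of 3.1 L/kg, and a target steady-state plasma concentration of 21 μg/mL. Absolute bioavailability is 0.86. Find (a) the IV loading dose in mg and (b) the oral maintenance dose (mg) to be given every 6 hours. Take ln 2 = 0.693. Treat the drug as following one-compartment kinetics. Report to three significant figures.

Total Vd = 3.1 × 59 = 182.9 L
LD = Vd × C = 182.9 × 21 = 3841 mg
CL = 0.693 × Vd / t½ = 0.693 × 182.9 / 72 = 1.760 L/h
D = CL × Css × τ / F = 1.760 × 21 × 6 / 0.86 = 257.9 mg

(a) 3840 mg; (b) 258 mg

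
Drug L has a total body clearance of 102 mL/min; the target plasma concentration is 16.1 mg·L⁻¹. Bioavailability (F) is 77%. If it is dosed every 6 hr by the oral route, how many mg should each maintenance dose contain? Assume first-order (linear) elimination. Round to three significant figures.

Convert clearance: 102 mL/min × 60 min/h ÷ 1000 mL/L = 6.120 L/h
D = CL × Css × τ / F = 6.120 × 16.1 × 6 / 0.77 = 767.8 mg

768 mg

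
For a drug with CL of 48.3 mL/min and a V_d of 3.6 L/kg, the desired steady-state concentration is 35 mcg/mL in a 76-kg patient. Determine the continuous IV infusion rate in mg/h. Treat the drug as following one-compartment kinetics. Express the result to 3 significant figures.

Convert clearance: 48.3 mL/min × 60 min/h ÷ 1000 mL/L = 2.898 L/h
Rate = CL × Css = 2.898 × 35 = 101.4 mg/h

101 mg/h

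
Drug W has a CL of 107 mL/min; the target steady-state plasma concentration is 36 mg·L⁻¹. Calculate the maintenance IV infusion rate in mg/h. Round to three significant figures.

Convert clearance: 107 mL/min × 60 min/h ÷ 1000 mL/L = 6.420 L/h
Rate = CL × Css = 6.420 × 36 = 231.1 mg/h

231 mg/h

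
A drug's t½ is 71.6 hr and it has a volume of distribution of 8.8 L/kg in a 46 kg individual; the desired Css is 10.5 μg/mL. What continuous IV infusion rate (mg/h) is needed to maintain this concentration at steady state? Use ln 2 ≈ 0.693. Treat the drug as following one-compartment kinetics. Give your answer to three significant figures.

41.1 mg/h

Total Vd = 8.8 × 46 = 404.8 L
CL = ln 2 · Vd / t½ = 0.693 × 404.8 / 71.6 = 3.918 L/h
Infusion rate = CL × Css = 3.918 × 10.5 = 41.14 mg/h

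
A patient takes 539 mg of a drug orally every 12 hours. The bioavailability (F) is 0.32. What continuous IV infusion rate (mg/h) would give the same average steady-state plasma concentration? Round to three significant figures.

Equivalent systemic input: infusion rate = F·D/τ.
Rate = 0.32 × 539 / 12 = 14.37 mg/h

14.4 mg/h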